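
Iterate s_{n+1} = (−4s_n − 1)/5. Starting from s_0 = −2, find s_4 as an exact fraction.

s_1 = (−4·(−2) − 1)/5 = 7/5.
s_2 = (−4·(7/5) − 1)/5 = −33/25.
s_3 = (−4·(−33/25) − 1)/5 = 107/125.
s_4 = (−4·(107/125) − 1)/5 = −553/625.

−553/625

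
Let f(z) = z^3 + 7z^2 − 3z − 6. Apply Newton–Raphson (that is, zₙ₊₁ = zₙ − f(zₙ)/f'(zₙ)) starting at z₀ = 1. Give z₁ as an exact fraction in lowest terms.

f'(z) = 3z^2 + 14z − 3.
f(1) = −1, f'(1) = 14, so z₁ = 1 − (−1)/14 = 15/14.

15/14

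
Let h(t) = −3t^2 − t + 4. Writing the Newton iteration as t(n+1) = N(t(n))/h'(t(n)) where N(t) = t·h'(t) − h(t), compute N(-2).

h'(t) = −6t − 1.
N(t) = t·h'(t) − h(t) = t·(−6t − 1) − (−3t^2 − t + 4) = −3t^2 − 4.
N(-2) = −16.

−16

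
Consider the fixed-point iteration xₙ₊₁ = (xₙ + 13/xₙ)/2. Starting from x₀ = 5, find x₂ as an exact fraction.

343/95

x₁ = (5 + 13/5)/2 = 19/5.
x₂ = (19/5 + 13/(19/5))/2 = 343/95.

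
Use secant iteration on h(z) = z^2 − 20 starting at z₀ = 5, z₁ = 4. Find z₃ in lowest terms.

h(5) = 5, h(4) = −4. z₂ = 4 − (−4)·(4 − 5)/((−4) − 5) = 40/9.
h(4) = −4, h(40/9) = −20/81. z₃ = (40/9) − (−20/81)·((40/9) − 4)/((−20/81) − (−4)) = 85/19.

85/19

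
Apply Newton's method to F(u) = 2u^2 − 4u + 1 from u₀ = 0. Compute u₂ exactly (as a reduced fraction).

F'(u) = 4u − 4.
F(0) = 1, F'(0) = −4, so u₁ = 0 − 1/(−4) = 1/4.
F(1/4) = 1/8, F'(1/4) = −3, so u₂ = (1/4) − (1/8)/(−3) = 7/24.

7/24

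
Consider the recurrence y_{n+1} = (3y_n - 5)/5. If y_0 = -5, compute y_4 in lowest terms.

-353/125

y_1 = (3·(-5) - 5)/5 = -4.
y_2 = (3·(-4) - 5)/5 = -17/5.
y_3 = (3·(-17/5) - 5)/5 = -76/25.
y_4 = (3·(-76/25) - 5)/5 = -353/125.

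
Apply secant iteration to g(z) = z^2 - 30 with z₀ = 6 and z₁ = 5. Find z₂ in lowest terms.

60/11

g(6) = 6, g(5) = -5. z₂ = 5 - (-5)·(5 - 6)/((-5) - 6) = 60/11.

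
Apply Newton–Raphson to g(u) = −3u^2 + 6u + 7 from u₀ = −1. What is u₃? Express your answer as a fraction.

g'(u) = −6u + 6.
g(−1) = −2, g'(−1) = 12, so u₁ = (−1) − (−2)/12 = −5/6.
g(−5/6) = −1/12, g'(−5/6) = 11, so u₂ = (−5/6) − (−1/12)/11 = −109/132.
g(−109/132) = −1/5808, g'(−109/132) = 241/22, so u₃ = (−109/132) − (−1/5808)/(241/22) = −52537/63624.

−52537/63624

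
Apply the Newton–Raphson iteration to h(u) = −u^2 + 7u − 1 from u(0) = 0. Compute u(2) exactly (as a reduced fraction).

h'(u) = −2u + 7.
h(0) = −1, h'(0) = 7, so u(1) = 0 − (−1)/7 = 1/7.
h(1/7) = −1/49, h'(1/7) = 47/7, so u(2) = (1/7) − (−1/49)/(47/7) = 48/329.

48/329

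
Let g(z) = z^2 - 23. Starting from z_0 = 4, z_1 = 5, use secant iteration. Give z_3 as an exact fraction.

g(4) = -7, g(5) = 2. z_2 = 5 - 2·(5 - 4)/(2 - (-7)) = 43/9.
g(5) = 2, g(43/9) = -14/81. z_3 = (43/9) - (-14/81)·((43/9) - 5)/((-14/81) - 2) = 211/44.

211/44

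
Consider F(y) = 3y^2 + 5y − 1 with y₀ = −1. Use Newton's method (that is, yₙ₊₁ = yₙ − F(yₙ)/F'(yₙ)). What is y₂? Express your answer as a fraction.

F'(y) = 6y + 5.
F(−1) = −3, F'(−1) = −1, so y₁ = (−1) − (−3)/(−1) = −4.
F(−4) = 27, F'(−4) = −19, so y₂ = (−4) − 27/(−19) = −49/19.

−49/19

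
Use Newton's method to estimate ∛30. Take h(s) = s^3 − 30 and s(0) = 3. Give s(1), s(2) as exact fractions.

h'(s) = 3s^2.
h(3) = −3, h'(3) = 27, so s(1) = 3 − (−3)/27 = 28/9.
h(28/9) = 82/729, h'(28/9) = 784/27, so s(2) = (28/9) − (82/729)/(784/27) = 32887/10584.

s(1) = 28/9, s(2) = 32887/10584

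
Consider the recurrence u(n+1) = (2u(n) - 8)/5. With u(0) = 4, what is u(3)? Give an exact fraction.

-56/25

u(1) = (2·4 - 8)/5 = 0.
u(2) = (2·0 - 8)/5 = -8/5.
u(3) = (2·(-8/5) - 8)/5 = -56/25.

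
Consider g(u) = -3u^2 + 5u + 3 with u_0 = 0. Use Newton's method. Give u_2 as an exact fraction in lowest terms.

g'(u) = -6u + 5.
g(0) = 3, g'(0) = 5, so u_1 = 0 - 3/5 = -3/5.
g(-3/5) = -27/25, g'(-3/5) = 43/5, so u_2 = (-3/5) - (-27/25)/(43/5) = -102/215.

-102/215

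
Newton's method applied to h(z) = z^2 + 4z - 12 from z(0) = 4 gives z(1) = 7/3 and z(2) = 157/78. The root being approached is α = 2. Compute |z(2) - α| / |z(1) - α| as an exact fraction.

1/26

z(1) - α = 7/3 - 2 = 1/3, so |z(1) - α| = 1/3.
z(2) - α = 157/78 - 2 = 1/78, so |z(2) - α| = 1/78.
Ratio = (1/78) / (1/3) = 1/26.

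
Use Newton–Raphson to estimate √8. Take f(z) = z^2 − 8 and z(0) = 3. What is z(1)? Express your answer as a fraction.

f'(z) = 2z.
f(3) = 1, f'(3) = 6, so z(1) = 3 − 1/6 = 17/6.

17/6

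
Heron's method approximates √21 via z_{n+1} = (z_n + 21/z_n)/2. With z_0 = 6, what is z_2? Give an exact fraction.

697/152

z_1 = (6 + 21/6)/2 = 19/4.
z_2 = (19/4 + 21/(19/4))/2 = 697/152.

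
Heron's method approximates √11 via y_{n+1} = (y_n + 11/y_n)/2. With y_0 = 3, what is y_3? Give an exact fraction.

y_1 = (3 + 11/3)/2 = 10/3.
y_2 = (10/3 + 11/(10/3))/2 = 199/60.
y_3 = (199/60 + 11/(199/60))/2 = 79201/23880.

79201/23880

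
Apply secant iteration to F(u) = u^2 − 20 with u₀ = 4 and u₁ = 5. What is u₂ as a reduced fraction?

40/9

F(4) = −4, F(5) = 5. u₂ = 5 − 5·(5 − 4)/(5 − (−4)) = 40/9.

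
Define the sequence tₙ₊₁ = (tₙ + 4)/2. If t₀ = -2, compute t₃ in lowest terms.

t₁ = ((-2) + 4)/2 = 1.
t₂ = (1 + 4)/2 = 5/2.
t₃ = ((5/2) + 4)/2 = 13/4.

13/4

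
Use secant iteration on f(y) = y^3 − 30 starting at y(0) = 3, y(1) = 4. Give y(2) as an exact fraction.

f(3) = −3, f(4) = 34. y(2) = 4 − 34·(4 − 3)/(34 − (−3)) = 114/37.

114/37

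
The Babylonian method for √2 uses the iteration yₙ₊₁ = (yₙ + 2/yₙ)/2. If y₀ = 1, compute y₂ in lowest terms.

y₁ = (1 + 2/1)/2 = 3/2.
y₂ = (3/2 + 2/(3/2))/2 = 17/12.

17/12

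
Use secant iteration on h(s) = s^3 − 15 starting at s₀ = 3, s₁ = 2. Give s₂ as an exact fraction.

h(3) = 12, h(2) = −7. s₂ = 2 − (−7)·(2 − 3)/((−7) − 12) = 45/19.

45/19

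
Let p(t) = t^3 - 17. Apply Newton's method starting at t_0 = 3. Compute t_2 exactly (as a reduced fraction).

p'(t) = 3t^2.
p(3) = 10, p'(3) = 27, so t_1 = 3 - 10/27 = 71/27.
p(71/27) = 23300/19683, p'(71/27) = 5041/243, so t_2 = (71/27) - (23300/19683)/(5041/243) = 1050433/408321.

1050433/408321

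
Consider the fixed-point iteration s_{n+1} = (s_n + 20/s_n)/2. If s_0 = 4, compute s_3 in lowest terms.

51841/11592

s_1 = (4 + 20/4)/2 = 9/2.
s_2 = (9/2 + 20/(9/2))/2 = 161/36.
s_3 = (161/36 + 20/(161/36))/2 = 51841/11592.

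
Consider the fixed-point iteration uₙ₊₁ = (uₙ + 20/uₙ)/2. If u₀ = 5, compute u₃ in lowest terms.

51841/11592

u₁ = (5 + 20/5)/2 = 9/2.
u₂ = (9/2 + 20/(9/2))/2 = 161/36.
u₃ = (161/36 + 20/(161/36))/2 = 51841/11592.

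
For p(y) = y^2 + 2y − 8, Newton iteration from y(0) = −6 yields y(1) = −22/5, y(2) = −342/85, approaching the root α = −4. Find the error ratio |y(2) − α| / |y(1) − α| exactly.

1/17

y(1) − α = −22/5 − (−4) = −22/5 + 4 = −2/5, so |y(1) − α| = 2/5.
y(2) − α = −342/85 − (−4) = −342/85 + 4 = −2/85, so |y(2) − α| = 2/85.
Ratio = (2/85) / (2/5) = 1/17.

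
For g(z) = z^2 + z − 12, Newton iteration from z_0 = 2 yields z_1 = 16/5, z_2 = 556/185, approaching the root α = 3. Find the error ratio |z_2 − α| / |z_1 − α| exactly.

1/37

z_1 − α = 16/5 − 3 = 1/5, so |z_1 − α| = 1/5.
z_2 − α = 556/185 − 3 = 1/185, so |z_2 − α| = 1/185.
Ratio = (1/185) / (1/5) = 1/37.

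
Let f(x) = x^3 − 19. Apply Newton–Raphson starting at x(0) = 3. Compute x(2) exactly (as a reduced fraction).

1152011/431649

f'(x) = 3x^2.
f(3) = 8, f'(3) = 27, so x(1) = 3 − 8/27 = 73/27.
f(73/27) = 15040/19683, f'(73/27) = 5329/243, so x(2) = (73/27) − (15040/19683)/(5329/243) = 1152011/431649.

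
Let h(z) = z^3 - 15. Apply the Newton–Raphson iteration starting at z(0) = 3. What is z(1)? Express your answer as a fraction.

h'(z) = 3z^2.
h(3) = 12, h'(3) = 27, so z(1) = 3 - 12/27 = 23/9.

23/9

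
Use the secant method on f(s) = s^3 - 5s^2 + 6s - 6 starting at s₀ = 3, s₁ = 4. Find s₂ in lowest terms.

f(3) = -6, f(4) = 2. s₂ = 4 - 2·(4 - 3)/(2 - (-6)) = 15/4.

15/4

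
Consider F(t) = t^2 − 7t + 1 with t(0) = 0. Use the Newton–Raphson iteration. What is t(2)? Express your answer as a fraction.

48/329

F'(t) = 2t − 7.
F(0) = 1, F'(0) = −7, so t(1) = 0 − 1/(−7) = 1/7.
F(1/7) = 1/49, F'(1/7) = −47/7, so t(2) = (1/7) − (1/49)/(−47/7) = 48/329.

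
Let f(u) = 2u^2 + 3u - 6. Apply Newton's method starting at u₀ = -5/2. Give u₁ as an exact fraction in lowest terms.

-37/14

f'(u) = 4u + 3.
f(-5/2) = -1, f'(-5/2) = -7, so u₁ = (-5/2) - (-1)/(-7) = -37/14.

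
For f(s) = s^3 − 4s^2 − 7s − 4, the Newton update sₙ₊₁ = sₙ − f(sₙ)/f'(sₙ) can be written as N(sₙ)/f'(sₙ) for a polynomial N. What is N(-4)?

f'(s) = 3s^2 − 8s − 7.
N(s) = s·f'(s) − f(s) = s·(3s^2 − 8s − 7) − (s^3 − 4s^2 − 7s − 4) = 2s^3 − 4s^2 + 4.
N(-4) = −188.

−188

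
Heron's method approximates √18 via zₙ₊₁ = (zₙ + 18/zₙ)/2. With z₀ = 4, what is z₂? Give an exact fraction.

577/136

z₁ = (4 + 18/4)/2 = 17/4.
z₂ = (17/4 + 18/(17/4))/2 = 577/136.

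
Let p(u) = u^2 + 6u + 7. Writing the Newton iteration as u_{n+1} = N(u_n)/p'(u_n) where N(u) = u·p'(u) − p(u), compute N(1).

p'(u) = 2u + 6.
N(u) = u·p'(u) − p(u) = u·(2u + 6) − (u^2 + 6u + 7) = u^2 − 7.
N(1) = −6.

−6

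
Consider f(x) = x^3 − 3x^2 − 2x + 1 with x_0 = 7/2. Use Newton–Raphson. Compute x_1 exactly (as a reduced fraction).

192/55

f'(x) = 3x^2 − 6x − 2.
f(7/2) = 1/8, f'(7/2) = 55/4, so x_1 = (7/2) − (1/8)/(55/4) = 192/55.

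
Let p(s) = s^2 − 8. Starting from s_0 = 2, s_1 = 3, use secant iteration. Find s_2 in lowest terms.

p(2) = −4, p(3) = 1. s_2 = 3 − 1·(3 − 2)/(1 − (−4)) = 14/5.

14/5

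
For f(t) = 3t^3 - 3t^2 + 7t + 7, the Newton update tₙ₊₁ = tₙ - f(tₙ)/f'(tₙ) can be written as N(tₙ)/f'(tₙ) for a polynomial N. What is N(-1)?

-16

f'(t) = 9t^2 - 6t + 7.
N(t) = t·f'(t) - f(t) = t·(9t^2 - 6t + 7) - (3t^3 - 3t^2 + 7t + 7) = 6t^3 - 3t^2 - 7.
N(-1) = -16.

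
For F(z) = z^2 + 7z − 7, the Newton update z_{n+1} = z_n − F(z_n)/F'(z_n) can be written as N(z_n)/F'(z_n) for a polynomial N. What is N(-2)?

11

F'(z) = 2z + 7.
N(z) = z·F'(z) − F(z) = z·(2z + 7) − (z^2 + 7z − 7) = z^2 + 7.
N(-2) = 11.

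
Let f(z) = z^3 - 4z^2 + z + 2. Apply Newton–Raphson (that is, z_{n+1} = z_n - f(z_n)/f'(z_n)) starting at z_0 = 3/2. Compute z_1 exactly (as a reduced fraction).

1

f'(z) = 3z^2 - 8z + 1.
f(3/2) = -17/8, f'(3/2) = -17/4, so z_1 = (3/2) - (-17/8)/(-17/4) = 1.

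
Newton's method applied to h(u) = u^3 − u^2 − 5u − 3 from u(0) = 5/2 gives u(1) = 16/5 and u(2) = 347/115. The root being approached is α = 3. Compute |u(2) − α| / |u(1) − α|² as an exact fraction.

10/23

u(1) − α = 16/5 − 3 = 1/5, so |u(1) − α| = 1/5.
u(2) − α = 347/115 − 3 = 2/115, so |u(2) − α| = 2/115.
|u(1) − α|² = 1/25.
Ratio = (2/115) / (1/25) = 10/23.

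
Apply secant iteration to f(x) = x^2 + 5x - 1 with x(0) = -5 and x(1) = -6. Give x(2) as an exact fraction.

-31/6

f(-5) = -1, f(-6) = 5. x(2) = (-6) - 5·((-6) - (-5))/(5 - (-1)) = -31/6.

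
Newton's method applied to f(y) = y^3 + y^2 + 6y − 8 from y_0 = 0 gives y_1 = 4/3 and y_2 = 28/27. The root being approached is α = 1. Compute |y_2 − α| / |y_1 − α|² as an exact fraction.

1/3

y_1 − α = 4/3 − 1 = 1/3, so |y_1 − α| = 1/3.
y_2 − α = 28/27 − 1 = 1/27, so |y_2 − α| = 1/27.
|y_1 − α|² = 1/9.
Ratio = (1/27) / (1/9) = 1/3.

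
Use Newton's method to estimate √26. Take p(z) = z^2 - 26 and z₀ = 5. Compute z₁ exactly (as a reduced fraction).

51/10

p'(z) = 2z.
p(5) = -1, p'(5) = 10, so z₁ = 5 - (-1)/10 = 51/10.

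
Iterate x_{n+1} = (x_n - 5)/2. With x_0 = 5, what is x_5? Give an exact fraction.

x_1 = (5 - 5)/2 = 0.
x_2 = (0 - 5)/2 = -5/2.
x_3 = ((-5/2) - 5)/2 = -15/4.
x_4 = ((-15/4) - 5)/2 = -35/8.
x_5 = ((-35/8) - 5)/2 = -75/16.

-75/16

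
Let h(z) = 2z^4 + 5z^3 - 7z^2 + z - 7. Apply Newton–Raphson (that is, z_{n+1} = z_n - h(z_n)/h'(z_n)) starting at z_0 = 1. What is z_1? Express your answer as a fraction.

8/5

h'(z) = 8z^3 + 15z^2 - 14z + 1.
h(1) = -6, h'(1) = 10, so z_1 = 1 - (-6)/10 = 8/5.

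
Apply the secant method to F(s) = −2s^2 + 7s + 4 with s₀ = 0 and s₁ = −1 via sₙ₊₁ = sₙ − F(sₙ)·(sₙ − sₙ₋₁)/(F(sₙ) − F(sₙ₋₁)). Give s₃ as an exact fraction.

−44/89

F(0) = 4, F(−1) = −5. s₂ = (−1) − (−5)·((−1) − 0)/((−5) − 4) = −4/9.
F(−1) = −5, F(−4/9) = 40/81. s₃ = (−4/9) − (40/81)·((−4/9) − (−1))/((40/81) − (−5)) = −44/89.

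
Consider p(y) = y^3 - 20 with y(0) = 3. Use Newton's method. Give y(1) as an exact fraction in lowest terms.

74/27

p'(y) = 3y^2.
p(3) = 7, p'(3) = 27, so y(1) = 3 - 7/27 = 74/27.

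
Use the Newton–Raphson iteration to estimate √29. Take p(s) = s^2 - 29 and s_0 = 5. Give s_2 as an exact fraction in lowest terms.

727/135

p'(s) = 2s.
p(5) = -4, p'(5) = 10, so s_1 = 5 - (-4)/10 = 27/5.
p(27/5) = 4/25, p'(27/5) = 54/5, so s_2 = (27/5) - (4/25)/(54/5) = 727/135.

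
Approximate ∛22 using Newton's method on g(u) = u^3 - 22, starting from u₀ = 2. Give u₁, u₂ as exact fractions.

g'(u) = 3u^2.
g(2) = -14, g'(2) = 12, so u₁ = 2 - (-14)/12 = 19/6.
g(19/6) = 2107/216, g'(19/6) = 361/12, so u₂ = (19/6) - (2107/216)/(361/12) = 9235/3249.

u₁ = 19/6, u₂ = 9235/3249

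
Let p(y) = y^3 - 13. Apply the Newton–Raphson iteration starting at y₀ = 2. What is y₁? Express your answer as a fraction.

29/12

p'(y) = 3y^2.
p(2) = -5, p'(2) = 12, so y₁ = 2 - (-5)/12 = 29/12.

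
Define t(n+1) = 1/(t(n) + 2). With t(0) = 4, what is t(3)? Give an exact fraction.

13/32

t(1) = 1/(4 + 2) = 1/6.
t(2) = 1/(1/6 + 2) = 6/13.
t(3) = 1/(6/13 + 2) = 13/32.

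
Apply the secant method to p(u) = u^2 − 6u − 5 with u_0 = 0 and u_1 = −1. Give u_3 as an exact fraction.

−20/27

p(0) = −5, p(−1) = 2. u_2 = (−1) − 2·((−1) − 0)/(2 − (−5)) = −5/7.
p(−1) = 2, p(−5/7) = −10/49. u_3 = (−5/7) − (−10/49)·((−5/7) − (−1))/((−10/49) − 2) = −20/27.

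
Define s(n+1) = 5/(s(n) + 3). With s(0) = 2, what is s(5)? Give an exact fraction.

s(1) = 5/(2 + 3) = 1.
s(2) = 5/(1 + 3) = 5/4.
s(3) = 5/(5/4 + 3) = 20/17.
s(4) = 5/(20/17 + 3) = 85/71.
s(5) = 5/(85/71 + 3) = 355/298.

355/298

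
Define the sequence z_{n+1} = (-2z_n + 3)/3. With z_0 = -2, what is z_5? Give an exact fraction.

229/243

z_1 = (-2·(-2) + 3)/3 = 7/3.
z_2 = (-2·(7/3) + 3)/3 = -5/9.
z_3 = (-2·(-5/9) + 3)/3 = 37/27.
z_4 = (-2·(37/27) + 3)/3 = 7/81.
z_5 = (-2·(7/81) + 3)/3 = 229/243.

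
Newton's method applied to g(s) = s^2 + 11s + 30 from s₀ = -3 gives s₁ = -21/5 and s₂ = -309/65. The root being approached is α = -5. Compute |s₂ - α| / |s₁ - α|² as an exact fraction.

s₁ - α = -21/5 - (-5) = -21/5 + 5 = 4/5, so |s₁ - α| = 4/5.
s₂ - α = -309/65 - (-5) = -309/65 + 5 = 16/65, so |s₂ - α| = 16/65.
|s₁ - α|² = 16/25.
Ratio = (16/65) / (16/25) = 5/13.

5/13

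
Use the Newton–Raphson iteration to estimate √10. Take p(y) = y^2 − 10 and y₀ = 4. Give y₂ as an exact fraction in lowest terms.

329/104

p'(y) = 2y.
p(4) = 6, p'(4) = 8, so y₁ = 4 − 6/8 = 13/4.
p(13/4) = 9/16, p'(13/4) = 13/2, so y₂ = (13/4) − (9/16)/(13/2) = 329/104.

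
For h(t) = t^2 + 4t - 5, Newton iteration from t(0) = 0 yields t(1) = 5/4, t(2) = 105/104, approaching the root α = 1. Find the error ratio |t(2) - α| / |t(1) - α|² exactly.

2/13

t(1) - α = 5/4 - 1 = 1/4, so |t(1) - α| = 1/4.
t(2) - α = 105/104 - 1 = 1/104, so |t(2) - α| = 1/104.
|t(1) - α|² = 1/16.
Ratio = (1/104) / (1/16) = 2/13.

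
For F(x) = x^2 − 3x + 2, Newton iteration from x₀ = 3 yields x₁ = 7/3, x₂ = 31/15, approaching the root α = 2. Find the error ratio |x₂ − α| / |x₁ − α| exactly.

x₁ − α = 7/3 − 2 = 1/3, so |x₁ − α| = 1/3.
x₂ − α = 31/15 − 2 = 1/15, so |x₂ − α| = 1/15.
Ratio = (1/15) / (1/3) = 1/5.

1/5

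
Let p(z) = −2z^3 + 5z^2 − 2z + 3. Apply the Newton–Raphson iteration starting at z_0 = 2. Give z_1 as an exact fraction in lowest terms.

5/2

p'(z) = −6z^2 + 10z − 2.
p(2) = 3, p'(2) = −6, so z_1 = 2 − 3/(−6) = 5/2.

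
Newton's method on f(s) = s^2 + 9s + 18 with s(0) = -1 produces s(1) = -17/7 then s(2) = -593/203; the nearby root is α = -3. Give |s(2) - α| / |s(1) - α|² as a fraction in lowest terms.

7/29

s(1) - α = -17/7 - (-3) = -17/7 + 3 = 4/7, so |s(1) - α| = 4/7.
s(2) - α = -593/203 - (-3) = -593/203 + 3 = 16/203, so |s(2) - α| = 16/203.
|s(1) - α|² = 16/49.
Ratio = (16/203) / (16/49) = 7/29.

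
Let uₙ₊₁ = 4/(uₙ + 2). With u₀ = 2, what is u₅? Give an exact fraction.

16/13

u₁ = 4/(2 + 2) = 1.
u₂ = 4/(1 + 2) = 4/3.
u₃ = 4/(4/3 + 2) = 6/5.
u₄ = 4/(6/5 + 2) = 5/4.
u₅ = 4/(5/4 + 2) = 16/13.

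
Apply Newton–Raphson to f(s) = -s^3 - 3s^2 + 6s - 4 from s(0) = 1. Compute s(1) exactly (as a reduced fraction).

f'(s) = -3s^2 - 6s + 6.
f(1) = -2, f'(1) = -3, so s(1) = 1 - (-2)/(-3) = 1/3.

1/3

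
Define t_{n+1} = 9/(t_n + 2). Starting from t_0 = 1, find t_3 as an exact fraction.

45/19

t_1 = 9/(1 + 2) = 3.
t_2 = 9/(3 + 2) = 9/5.
t_3 = 9/(9/5 + 2) = 45/19.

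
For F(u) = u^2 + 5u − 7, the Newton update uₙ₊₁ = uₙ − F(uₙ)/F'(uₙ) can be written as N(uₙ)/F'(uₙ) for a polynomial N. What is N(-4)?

F'(u) = 2u + 5.
N(u) = u·F'(u) − F(u) = u·(2u + 5) − (u^2 + 5u − 7) = u^2 + 7.
N(-4) = 23.

23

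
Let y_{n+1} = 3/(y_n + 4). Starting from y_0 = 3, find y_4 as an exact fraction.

435/673

y_1 = 3/(3 + 4) = 3/7.
y_2 = 3/(3/7 + 4) = 21/31.
y_3 = 3/(21/31 + 4) = 93/145.
y_4 = 3/(93/145 + 4) = 435/673.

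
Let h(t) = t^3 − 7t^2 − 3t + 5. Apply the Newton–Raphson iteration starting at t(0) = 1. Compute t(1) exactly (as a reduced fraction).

5/7

h'(t) = 3t^2 − 14t − 3.
h(1) = −4, h'(1) = −14, so t(1) = 1 − (−4)/(−14) = 5/7.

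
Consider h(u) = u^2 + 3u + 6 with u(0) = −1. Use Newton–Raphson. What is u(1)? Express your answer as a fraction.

−5

h'(u) = 2u + 3.
h(−1) = 4, h'(−1) = 1, so u(1) = (−1) − 4/1 = −5.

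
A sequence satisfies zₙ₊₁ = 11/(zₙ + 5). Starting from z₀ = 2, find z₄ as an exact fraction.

z₁ = 11/(2 + 5) = 11/7.
z₂ = 11/(11/7 + 5) = 77/46.
z₃ = 11/(77/46 + 5) = 506/307.
z₄ = 11/(506/307 + 5) = 3377/2041.

3377/2041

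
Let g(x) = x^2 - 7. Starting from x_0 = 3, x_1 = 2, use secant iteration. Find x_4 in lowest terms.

g(3) = 2, g(2) = -3. x_2 = 2 - (-3)·(2 - 3)/((-3) - 2) = 13/5.
g(2) = -3, g(13/5) = -6/25. x_3 = (13/5) - (-6/25)·((13/5) - 2)/((-6/25) - (-3)) = 61/23.
g(13/5) = -6/25, g(61/23) = 18/529. x_4 = (61/23) - (18/529)·((61/23) - (13/5))/((18/529) - (-6/25)) = 799/302.

799/302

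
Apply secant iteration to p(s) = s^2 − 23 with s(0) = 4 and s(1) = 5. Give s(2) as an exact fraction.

p(4) = −7, p(5) = 2. s(2) = 5 − 2·(5 − 4)/(2 − (−7)) = 43/9.

43/9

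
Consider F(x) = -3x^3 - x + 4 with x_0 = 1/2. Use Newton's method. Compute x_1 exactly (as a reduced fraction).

19/13

F'(x) = -9x^2 - 1.
F(1/2) = 25/8, F'(1/2) = -13/4, so x_1 = (1/2) - (25/8)/(-13/4) = 19/13.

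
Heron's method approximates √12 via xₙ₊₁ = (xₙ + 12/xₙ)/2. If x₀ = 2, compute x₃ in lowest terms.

97/28

x₁ = (2 + 12/2)/2 = 4.
x₂ = (4 + 12/4)/2 = 7/2.
x₃ = (7/2 + 12/(7/2))/2 = 97/28.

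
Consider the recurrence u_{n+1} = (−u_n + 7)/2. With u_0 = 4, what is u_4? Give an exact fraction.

39/16

u_1 = (−4 + 7)/2 = 3/2.
u_2 = (−(3/2) + 7)/2 = 11/4.
u_3 = (−(11/4) + 7)/2 = 17/8.
u_4 = (−(17/8) + 7)/2 = 39/16.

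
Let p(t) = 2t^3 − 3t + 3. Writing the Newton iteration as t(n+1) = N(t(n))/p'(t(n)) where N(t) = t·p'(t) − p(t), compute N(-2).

p'(t) = 6t^2 − 3.
N(t) = t·p'(t) − p(t) = t·(6t^2 − 3) − (2t^3 − 3t + 3) = 4t^3 − 3.
N(-2) = −35.

−35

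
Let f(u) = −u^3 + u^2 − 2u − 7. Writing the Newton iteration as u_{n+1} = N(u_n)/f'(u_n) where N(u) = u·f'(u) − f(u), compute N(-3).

70

f'(u) = −3u^2 + 2u − 2.
N(u) = u·f'(u) − f(u) = u·(−3u^2 + 2u − 2) − (−u^3 + u^2 − 2u − 7) = −2u^3 + u^2 + 7.
N(-3) = 70.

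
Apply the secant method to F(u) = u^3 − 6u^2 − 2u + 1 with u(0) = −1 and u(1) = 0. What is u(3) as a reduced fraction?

F(−1) = −4, F(0) = 1. u(2) = 0 − 1·(0 − (−1))/(1 − (−4)) = −1/5.
F(0) = 1, F(−1/5) = 144/125. u(3) = (−1/5) − (144/125)·((−1/5) − 0)/((144/125) − 1) = 25/19.

25/19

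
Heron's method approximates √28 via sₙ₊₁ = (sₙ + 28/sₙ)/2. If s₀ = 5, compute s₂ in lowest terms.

5609/1060

s₁ = (5 + 28/5)/2 = 53/10.
s₂ = (53/10 + 28/(53/10))/2 = 5609/1060.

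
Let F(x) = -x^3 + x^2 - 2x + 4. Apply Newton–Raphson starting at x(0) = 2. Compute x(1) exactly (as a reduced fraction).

8/5

F'(x) = -3x^2 + 2x - 2.
F(2) = -4, F'(2) = -10, so x(1) = 2 - (-4)/(-10) = 8/5.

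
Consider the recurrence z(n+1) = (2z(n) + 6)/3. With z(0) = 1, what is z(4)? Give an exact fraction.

406/81

z(1) = (2·1 + 6)/3 = 8/3.
z(2) = (2·(8/3) + 6)/3 = 34/9.
z(3) = (2·(34/9) + 6)/3 = 122/27.
z(4) = (2·(122/27) + 6)/3 = 406/81.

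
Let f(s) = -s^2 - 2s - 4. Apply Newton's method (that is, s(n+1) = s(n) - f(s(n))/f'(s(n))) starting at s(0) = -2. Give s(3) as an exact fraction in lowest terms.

f'(s) = -2s - 2.
f(-2) = -4, f'(-2) = 2, so s(1) = (-2) - (-4)/2 = 0.
f(0) = -4, f'(0) = -2, so s(2) = 0 - (-4)/(-2) = -2.
f(-2) = -4, f'(-2) = 2, so s(3) = (-2) - (-4)/2 = 0.

0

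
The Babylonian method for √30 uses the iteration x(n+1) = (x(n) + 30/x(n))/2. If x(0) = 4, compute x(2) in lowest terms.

x(1) = (4 + 30/4)/2 = 23/4.
x(2) = (23/4 + 30/(23/4))/2 = 1009/184.

1009/184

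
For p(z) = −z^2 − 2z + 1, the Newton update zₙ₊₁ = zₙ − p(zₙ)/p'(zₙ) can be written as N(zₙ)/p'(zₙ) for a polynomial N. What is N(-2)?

−5

p'(z) = −2z − 2.
N(z) = z·p'(z) − p(z) = z·(−2z − 2) − (−z^2 − 2z + 1) = −z^2 − 1.
N(-2) = −5.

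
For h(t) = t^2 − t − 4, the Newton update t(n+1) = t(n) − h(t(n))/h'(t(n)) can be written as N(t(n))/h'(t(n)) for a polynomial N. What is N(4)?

h'(t) = 2t − 1.
N(t) = t·h'(t) − h(t) = t·(2t − 1) − (t^2 − t − 4) = t^2 + 4.
N(4) = 20.

20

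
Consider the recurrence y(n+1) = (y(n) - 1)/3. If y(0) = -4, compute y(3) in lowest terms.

-17/27

y(1) = ((-4) - 1)/3 = -5/3.
y(2) = ((-5/3) - 1)/3 = -8/9.
y(3) = ((-8/9) - 1)/3 = -17/27.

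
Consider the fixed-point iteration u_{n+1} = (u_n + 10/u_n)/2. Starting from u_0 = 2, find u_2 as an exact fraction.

89/28

u_1 = (2 + 10/2)/2 = 7/2.
u_2 = (7/2 + 10/(7/2))/2 = 89/28.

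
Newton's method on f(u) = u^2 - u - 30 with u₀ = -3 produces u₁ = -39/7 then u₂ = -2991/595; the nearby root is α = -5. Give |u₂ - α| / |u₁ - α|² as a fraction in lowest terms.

7/85

u₁ - α = -39/7 - (-5) = -39/7 + 5 = -4/7, so |u₁ - α| = 4/7.
u₂ - α = -2991/595 - (-5) = -2991/595 + 5 = -16/595, so |u₂ - α| = 16/595.
|u₁ - α|² = 16/49.
Ratio = (16/595) / (16/49) = 7/85.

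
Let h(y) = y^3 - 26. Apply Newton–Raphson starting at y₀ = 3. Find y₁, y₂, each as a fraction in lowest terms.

h'(y) = 3y^2.
h(3) = 1, h'(3) = 27, so y₁ = 3 - 1/27 = 80/27.
h(80/27) = 242/19683, h'(80/27) = 6400/243, so y₂ = (80/27) - (242/19683)/(6400/243) = 767879/259200.

y₁ = 80/27, y₂ = 767879/259200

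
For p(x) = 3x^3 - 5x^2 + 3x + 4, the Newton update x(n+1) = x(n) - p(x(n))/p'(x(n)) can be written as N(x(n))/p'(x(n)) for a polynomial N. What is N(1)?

p'(x) = 9x^2 - 10x + 3.
N(x) = x·p'(x) - p(x) = x·(9x^2 - 10x + 3) - (3x^3 - 5x^2 + 3x + 4) = 6x^3 - 5x^2 - 4.
N(1) = -3.

-3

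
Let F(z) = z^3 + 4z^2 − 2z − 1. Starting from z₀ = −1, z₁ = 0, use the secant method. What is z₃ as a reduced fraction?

F(−1) = 4, F(0) = −1. z₂ = 0 − (−1)·(0 − (−1))/((−1) − 4) = −1/5.
F(0) = −1, F(−1/5) = −56/125. z₃ = (−1/5) − (−56/125)·((−1/5) − 0)/((−56/125) − (−1)) = −25/69.

−25/69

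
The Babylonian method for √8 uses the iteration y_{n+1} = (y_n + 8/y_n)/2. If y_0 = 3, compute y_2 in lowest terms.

y_1 = (3 + 8/3)/2 = 17/6.
y_2 = (17/6 + 8/(17/6))/2 = 577/204.

577/204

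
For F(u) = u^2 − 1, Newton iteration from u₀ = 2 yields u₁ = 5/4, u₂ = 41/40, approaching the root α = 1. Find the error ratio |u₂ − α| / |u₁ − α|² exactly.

u₁ − α = 5/4 − 1 = 1/4, so |u₁ − α| = 1/4.
u₂ − α = 41/40 − 1 = 1/40, so |u₂ − α| = 1/40.
|u₁ − α|² = 1/16.
Ratio = (1/40) / (1/16) = 2/5.

2/5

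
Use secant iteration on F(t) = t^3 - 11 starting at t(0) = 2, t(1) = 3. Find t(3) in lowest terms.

16025/7267

F(2) = -3, F(3) = 16. t(2) = 3 - 16·(3 - 2)/(16 - (-3)) = 41/19.
F(3) = 16, F(41/19) = -6528/6859. t(3) = (41/19) - (-6528/6859)·((41/19) - 3)/((-6528/6859) - 16) = 16025/7267.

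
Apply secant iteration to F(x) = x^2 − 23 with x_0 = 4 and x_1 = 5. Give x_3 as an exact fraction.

211/44

F(4) = −7, F(5) = 2. x_2 = 5 − 2·(5 − 4)/(2 − (−7)) = 43/9.
F(5) = 2, F(43/9) = −14/81. x_3 = (43/9) − (−14/81)·((43/9) − 5)/((−14/81) − 2) = 211/44.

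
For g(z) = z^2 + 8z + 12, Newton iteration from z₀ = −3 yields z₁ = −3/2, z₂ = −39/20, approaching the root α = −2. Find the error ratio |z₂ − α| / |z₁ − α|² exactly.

1/5

z₁ − α = −3/2 − (−2) = −3/2 + 2 = 1/2, so |z₁ − α| = 1/2.
z₂ − α = −39/20 − (−2) = −39/20 + 2 = 1/20, so |z₂ − α| = 1/20.
|z₁ − α|² = 1/4.
Ratio = (1/20) / (1/4) = 1/5.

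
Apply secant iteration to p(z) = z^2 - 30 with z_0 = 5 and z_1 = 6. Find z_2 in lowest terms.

p(5) = -5, p(6) = 6. z_2 = 6 - 6·(6 - 5)/(6 - (-5)) = 60/11.

60/11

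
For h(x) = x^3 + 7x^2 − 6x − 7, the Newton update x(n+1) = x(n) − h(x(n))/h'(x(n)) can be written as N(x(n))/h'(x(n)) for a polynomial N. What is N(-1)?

12

h'(x) = 3x^2 + 14x − 6.
N(x) = x·h'(x) − h(x) = x·(3x^2 + 14x − 6) − (x^3 + 7x^2 − 6x − 7) = 2x^3 + 7x^2 + 7.
N(-1) = 12.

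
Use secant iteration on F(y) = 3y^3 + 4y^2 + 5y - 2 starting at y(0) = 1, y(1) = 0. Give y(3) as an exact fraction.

8/23

F(1) = 10, F(0) = -2. y(2) = 0 - (-2)·(0 - 1)/((-2) - 10) = 1/6.
F(0) = -2, F(1/6) = -25/24. y(3) = (1/6) - (-25/24)·((1/6) - 0)/((-25/24) - (-2)) = 8/23.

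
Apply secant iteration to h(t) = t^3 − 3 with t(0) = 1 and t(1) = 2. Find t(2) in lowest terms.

9/7

h(1) = −2, h(2) = 5. t(2) = 2 − 5·(2 − 1)/(5 − (−2)) = 9/7.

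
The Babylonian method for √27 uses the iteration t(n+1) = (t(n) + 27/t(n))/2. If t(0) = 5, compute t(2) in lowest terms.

t(1) = (5 + 27/5)/2 = 26/5.
t(2) = (26/5 + 27/(26/5))/2 = 1351/260.

1351/260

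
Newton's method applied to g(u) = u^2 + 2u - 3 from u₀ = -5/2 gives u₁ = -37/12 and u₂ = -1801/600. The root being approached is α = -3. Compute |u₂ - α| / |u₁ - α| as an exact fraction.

1/50

u₁ - α = -37/12 - (-3) = -37/12 + 3 = -1/12, so |u₁ - α| = 1/12.
u₂ - α = -1801/600 - (-3) = -1801/600 + 3 = -1/600, so |u₂ - α| = 1/600.
Ratio = (1/600) / (1/12) = 1/50.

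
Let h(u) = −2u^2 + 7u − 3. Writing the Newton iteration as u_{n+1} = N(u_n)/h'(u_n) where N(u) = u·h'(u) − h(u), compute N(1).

h'(u) = −4u + 7.
N(u) = u·h'(u) − h(u) = u·(−4u + 7) − (−2u^2 + 7u − 3) = −2u^2 + 3.
N(1) = 1.

1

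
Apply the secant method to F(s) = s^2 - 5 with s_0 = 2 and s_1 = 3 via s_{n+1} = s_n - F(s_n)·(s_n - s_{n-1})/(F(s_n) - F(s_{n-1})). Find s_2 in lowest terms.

11/5

F(2) = -1, F(3) = 4. s_2 = 3 - 4·(3 - 2)/(4 - (-1)) = 11/5.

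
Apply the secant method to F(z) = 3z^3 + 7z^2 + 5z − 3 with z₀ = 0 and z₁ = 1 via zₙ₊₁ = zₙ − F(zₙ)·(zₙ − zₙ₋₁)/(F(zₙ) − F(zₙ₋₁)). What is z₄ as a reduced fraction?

F(0) = −3, F(1) = 12. z₂ = 1 − 12·(1 − 0)/(12 − (−3)) = 1/5.
F(1) = 12, F(1/5) = −212/125. z₃ = (1/5) − (−212/125)·((1/5) − 1)/((−212/125) − 12) = 32/107.
F(1/5) = −212/125, F(32/107) = −978009/1225043. z₄ = (32/107) − (−978009/1225043)·((32/107) − (1/5))/((−978009/1225043) − (−212/125)) = 1004147/2593547.

1004147/2593547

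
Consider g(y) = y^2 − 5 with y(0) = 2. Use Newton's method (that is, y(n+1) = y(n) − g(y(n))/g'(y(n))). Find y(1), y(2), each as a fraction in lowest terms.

g'(y) = 2y.
g(2) = −1, g'(2) = 4, so y(1) = 2 − (−1)/4 = 9/4.
g(9/4) = 1/16, g'(9/4) = 9/2, so y(2) = (9/4) − (1/16)/(9/2) = 161/72.

y(1) = 9/4, y(2) = 161/72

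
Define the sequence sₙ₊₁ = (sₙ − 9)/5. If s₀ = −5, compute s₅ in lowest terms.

−7034/3125

s₁ = ((−5) − 9)/5 = −14/5.
s₂ = ((−14/5) − 9)/5 = −59/25.
s₃ = ((−59/25) − 9)/5 = −284/125.
s₄ = ((−284/125) − 9)/5 = −1409/625.
s₅ = ((−1409/625) − 9)/5 = −7034/3125.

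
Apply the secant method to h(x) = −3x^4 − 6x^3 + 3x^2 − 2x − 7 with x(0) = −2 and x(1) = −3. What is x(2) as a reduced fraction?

h(−2) = 9, h(−3) = −55. x(2) = (−3) − (−55)·((−3) − (−2))/((−55) − 9) = −137/64.

−137/64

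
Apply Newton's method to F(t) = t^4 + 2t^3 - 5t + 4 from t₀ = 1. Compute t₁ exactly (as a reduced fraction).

F'(t) = 4t^3 + 6t^2 - 5.
F(1) = 2, F'(1) = 5, so t₁ = 1 - 2/5 = 3/5.

3/5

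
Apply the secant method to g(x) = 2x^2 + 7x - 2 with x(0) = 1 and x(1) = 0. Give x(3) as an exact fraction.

18/67

g(1) = 7, g(0) = -2. x(2) = 0 - (-2)·(0 - 1)/((-2) - 7) = 2/9.
g(0) = -2, g(2/9) = -28/81. x(3) = (2/9) - (-28/81)·((2/9) - 0)/((-28/81) - (-2)) = 18/67.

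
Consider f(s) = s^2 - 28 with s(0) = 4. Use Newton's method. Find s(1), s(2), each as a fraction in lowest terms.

s(1) = 11/2, s(2) = 233/44

f'(s) = 2s.
f(4) = -12, f'(4) = 8, so s(1) = 4 - (-12)/8 = 11/2.
f(11/2) = 9/4, f'(11/2) = 11, so s(2) = (11/2) - (9/4)/11 = 233/44.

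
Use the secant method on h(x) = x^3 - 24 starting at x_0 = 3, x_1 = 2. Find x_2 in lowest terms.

54/19

h(3) = 3, h(2) = -16. x_2 = 2 - (-16)·(2 - 3)/((-16) - 3) = 54/19.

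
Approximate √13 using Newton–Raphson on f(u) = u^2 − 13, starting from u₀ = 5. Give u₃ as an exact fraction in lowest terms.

f'(u) = 2u.
f(5) = 12, f'(5) = 10, so u₁ = 5 − 12/10 = 19/5.
f(19/5) = 36/25, f'(19/5) = 38/5, so u₂ = (19/5) − (36/25)/(38/5) = 343/95.
f(343/95) = 324/9025, f'(343/95) = 686/95, so u₃ = (343/95) − (324/9025)/(686/95) = 117487/32585.

117487/32585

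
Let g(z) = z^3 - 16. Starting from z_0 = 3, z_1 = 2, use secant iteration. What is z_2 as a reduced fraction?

46/19

g(3) = 11, g(2) = -8. z_2 = 2 - (-8)·(2 - 3)/((-8) - 11) = 46/19.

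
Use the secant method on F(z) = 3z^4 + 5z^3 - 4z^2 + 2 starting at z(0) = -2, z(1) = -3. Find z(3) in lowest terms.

-11512003/5416001

F(-2) = -6, F(-3) = 74. z(2) = (-3) - 74·((-3) - (-2))/(74 - (-6)) = -83/40.
F(-3) = 74, F(-83/40) = -10952037/2560000. z(3) = (-83/40) - (-10952037/2560000)·((-83/40) - (-3))/((-10952037/2560000) - 74) = -11512003/5416001.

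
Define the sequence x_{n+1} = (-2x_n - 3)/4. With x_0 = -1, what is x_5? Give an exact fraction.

x_1 = (-2·(-1) - 3)/4 = -1/4.
x_2 = (-2·(-1/4) - 3)/4 = -5/8.
x_3 = (-2·(-5/8) - 3)/4 = -7/16.
x_4 = (-2·(-7/16) - 3)/4 = -17/32.
x_5 = (-2·(-17/32) - 3)/4 = -31/64.

-31/64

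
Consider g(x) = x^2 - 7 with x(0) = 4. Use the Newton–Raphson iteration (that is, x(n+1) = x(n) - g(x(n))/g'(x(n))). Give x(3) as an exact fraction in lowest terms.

1902497/719072

g'(x) = 2x.
g(4) = 9, g'(4) = 8, so x(1) = 4 - 9/8 = 23/8.
g(23/8) = 81/64, g'(23/8) = 23/4, so x(2) = (23/8) - (81/64)/(23/4) = 977/368.
g(977/368) = 6561/135424, g'(977/368) = 977/184, so x(3) = (977/368) - (6561/135424)/(977/184) = 1902497/719072.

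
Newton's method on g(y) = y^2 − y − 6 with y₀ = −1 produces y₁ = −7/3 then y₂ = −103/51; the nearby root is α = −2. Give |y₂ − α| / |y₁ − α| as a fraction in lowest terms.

y₁ − α = −7/3 − (−2) = −7/3 + 2 = −1/3, so |y₁ − α| = 1/3.
y₂ − α = −103/51 − (−2) = −103/51 + 2 = −1/51, so |y₂ − α| = 1/51.
Ratio = (1/51) / (1/3) = 1/17.

1/17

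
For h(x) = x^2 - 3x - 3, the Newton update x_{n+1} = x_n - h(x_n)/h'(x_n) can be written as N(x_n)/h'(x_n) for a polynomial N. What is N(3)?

12

h'(x) = 2x - 3.
N(x) = x·h'(x) - h(x) = x·(2x - 3) - (x^2 - 3x - 3) = x^2 + 3.
N(3) = 12.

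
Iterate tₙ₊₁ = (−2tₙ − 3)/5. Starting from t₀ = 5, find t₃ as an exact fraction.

t₁ = (−2·5 − 3)/5 = −13/5.
t₂ = (−2·(−13/5) − 3)/5 = 11/25.
t₃ = (−2·(11/25) − 3)/5 = −97/125.

−97/125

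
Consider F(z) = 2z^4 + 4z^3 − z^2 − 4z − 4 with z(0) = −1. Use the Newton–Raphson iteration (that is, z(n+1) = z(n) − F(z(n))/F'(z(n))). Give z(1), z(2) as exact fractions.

z(1) = 1/2, z(2) = −41/8

F'(z) = 8z^3 + 12z^2 − 2z − 4.
F(−1) = −3, F'(−1) = 2, so z(1) = (−1) − (−3)/2 = 1/2.
F(1/2) = −45/8, F'(1/2) = −1, so z(2) = (1/2) − (−45/8)/(−1) = −41/8.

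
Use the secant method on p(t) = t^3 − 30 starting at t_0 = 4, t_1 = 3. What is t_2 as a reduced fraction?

114/37

p(4) = 34, p(3) = −3. t_2 = 3 − (−3)·(3 − 4)/((−3) − 34) = 114/37.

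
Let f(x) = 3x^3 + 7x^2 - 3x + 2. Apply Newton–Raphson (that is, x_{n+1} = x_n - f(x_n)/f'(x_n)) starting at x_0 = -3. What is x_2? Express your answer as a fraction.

f'(x) = 9x^2 + 14x - 3.
f(-3) = -7, f'(-3) = 36, so x_1 = (-3) - (-7)/36 = -101/36.
f(-101/36) = -11417/15552, f'(-101/36) = 457/16, so x_2 = (-101/36) - (-11417/15552)/(457/16) = -617411/222102.

-617411/222102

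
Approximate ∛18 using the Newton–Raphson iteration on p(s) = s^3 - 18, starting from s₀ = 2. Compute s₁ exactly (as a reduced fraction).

17/6

p'(s) = 3s^2.
p(2) = -10, p'(2) = 12, so s₁ = 2 - (-10)/12 = 17/6.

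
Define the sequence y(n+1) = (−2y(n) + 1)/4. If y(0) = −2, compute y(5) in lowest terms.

y(1) = (−2·(−2) + 1)/4 = 5/4.
y(2) = (−2·(5/4) + 1)/4 = −3/8.
y(3) = (−2·(−3/8) + 1)/4 = 7/16.
y(4) = (−2·(7/16) + 1)/4 = 1/32.
y(5) = (−2·(1/32) + 1)/4 = 15/64.

15/64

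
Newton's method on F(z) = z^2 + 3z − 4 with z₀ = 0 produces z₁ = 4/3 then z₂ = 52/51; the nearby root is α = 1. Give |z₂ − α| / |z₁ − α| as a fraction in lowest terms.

1/17

z₁ − α = 4/3 − 1 = 1/3, so |z₁ − α| = 1/3.
z₂ − α = 52/51 − 1 = 1/51, so |z₂ − α| = 1/51.
Ratio = (1/51) / (1/3) = 1/17.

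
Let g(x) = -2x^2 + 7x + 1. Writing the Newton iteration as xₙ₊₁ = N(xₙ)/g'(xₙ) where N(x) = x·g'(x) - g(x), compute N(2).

g'(x) = -4x + 7.
N(x) = x·g'(x) - g(x) = x·(-4x + 7) - (-2x^2 + 7x + 1) = -2x^2 - 1.
N(2) = -9.

-9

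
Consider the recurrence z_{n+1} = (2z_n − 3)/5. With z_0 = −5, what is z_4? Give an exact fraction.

−689/625

z_1 = (2·(−5) − 3)/5 = −13/5.
z_2 = (2·(−13/5) − 3)/5 = −41/25.
z_3 = (2·(−41/25) − 3)/5 = −157/125.
z_4 = (2·(−157/125) − 3)/5 = −689/625.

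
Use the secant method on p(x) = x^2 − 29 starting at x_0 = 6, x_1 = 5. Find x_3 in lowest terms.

307/57

p(6) = 7, p(5) = −4. x_2 = 5 − (−4)·(5 − 6)/((−4) − 7) = 59/11.
p(5) = −4, p(59/11) = −28/121. x_3 = (59/11) − (−28/121)·((59/11) − 5)/((−28/121) − (−4)) = 307/57.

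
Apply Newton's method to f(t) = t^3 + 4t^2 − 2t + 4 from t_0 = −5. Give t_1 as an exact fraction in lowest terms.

f'(t) = 3t^2 + 8t − 2.
f(−5) = −11, f'(−5) = 33, so t_1 = (−5) − (−11)/33 = −14/3.

−14/3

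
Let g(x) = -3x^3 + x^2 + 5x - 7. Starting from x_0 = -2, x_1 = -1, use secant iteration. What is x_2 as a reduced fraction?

-27/19

g(-2) = 11, g(-1) = -8. x_2 = (-1) - (-8)·((-1) - (-2))/((-8) - 11) = -27/19.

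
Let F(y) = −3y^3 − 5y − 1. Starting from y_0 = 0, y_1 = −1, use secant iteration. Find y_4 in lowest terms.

−386515/1971539

F(0) = −1, F(−1) = 7. y_2 = (−1) − 7·((−1) − 0)/(7 − (−1)) = −1/8.
F(−1) = 7, F(−1/8) = −189/512. y_3 = (−1/8) − (−189/512)·((−1/8) − (−1))/((−189/512) − 7) = −13/77.
F(−1/8) = −189/512, F(−13/77) = −64557/456533. y_4 = (−13/77) − (−64557/456533)·((−13/77) − (−1/8))/((−64557/456533) − (−189/512)) = −386515/1971539.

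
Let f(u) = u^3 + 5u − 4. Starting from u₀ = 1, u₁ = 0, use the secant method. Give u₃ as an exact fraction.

f(1) = 2, f(0) = −4. u₂ = 0 − (−4)·(0 − 1)/((−4) − 2) = 2/3.
f(0) = −4, f(2/3) = −10/27. u₃ = (2/3) − (−10/27)·((2/3) − 0)/((−10/27) − (−4)) = 36/49.

36/49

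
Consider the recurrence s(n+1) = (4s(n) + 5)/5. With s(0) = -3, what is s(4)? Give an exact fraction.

1077/625

s(1) = (4·(-3) + 5)/5 = -7/5.
s(2) = (4·(-7/5) + 5)/5 = -3/25.
s(3) = (4·(-3/25) + 5)/5 = 113/125.
s(4) = (4·(113/125) + 5)/5 = 1077/625.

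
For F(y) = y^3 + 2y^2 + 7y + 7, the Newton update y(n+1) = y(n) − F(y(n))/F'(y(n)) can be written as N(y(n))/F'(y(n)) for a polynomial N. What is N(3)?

65

F'(y) = 3y^2 + 4y + 7.
N(y) = y·F'(y) − F(y) = y·(3y^2 + 4y + 7) − (y^3 + 2y^2 + 7y + 7) = 2y^3 + 2y^2 − 7.
N(3) = 65.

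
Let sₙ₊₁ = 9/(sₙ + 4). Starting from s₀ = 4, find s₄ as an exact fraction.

2124/1313

s₁ = 9/(4 + 4) = 9/8.
s₂ = 9/(9/8 + 4) = 72/41.
s₃ = 9/(72/41 + 4) = 369/236.
s₄ = 9/(369/236 + 4) = 2124/1313.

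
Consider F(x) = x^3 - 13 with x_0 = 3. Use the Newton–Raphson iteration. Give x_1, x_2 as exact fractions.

x_1 = 67/27, x_2 = 857405/363609

F'(x) = 3x^2.
F(3) = 14, F'(3) = 27, so x_1 = 3 - 14/27 = 67/27.
F(67/27) = 44884/19683, F'(67/27) = 4489/243, so x_2 = (67/27) - (44884/19683)/(4489/243) = 857405/363609.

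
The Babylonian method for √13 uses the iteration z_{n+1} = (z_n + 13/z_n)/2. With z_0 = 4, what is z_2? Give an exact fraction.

1673/464

z_1 = (4 + 13/4)/2 = 29/8.
z_2 = (29/8 + 13/(29/8))/2 = 1673/464.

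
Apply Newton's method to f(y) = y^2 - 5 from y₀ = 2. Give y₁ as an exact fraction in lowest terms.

9/4

f'(y) = 2y.
f(2) = -1, f'(2) = 4, so y₁ = 2 - (-1)/4 = 9/4.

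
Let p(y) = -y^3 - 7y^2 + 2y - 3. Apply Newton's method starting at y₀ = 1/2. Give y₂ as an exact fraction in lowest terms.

11351/17618

p'(y) = -3y^2 - 14y + 2.
p(1/2) = -31/8, p'(1/2) = -23/4, so y₁ = (1/2) - (-31/8)/(-23/4) = -4/23.
p(-4/23) = -43245/12167, p'(-4/23) = 2298/529, so y₂ = (-4/23) - (-43245/12167)/(2298/529) = 11351/17618.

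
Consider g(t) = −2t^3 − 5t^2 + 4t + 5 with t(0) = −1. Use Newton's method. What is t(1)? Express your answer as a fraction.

−3/4

g'(t) = −6t^2 − 10t + 4.
g(−1) = −2, g'(−1) = 8, so t(1) = (−1) − (−2)/8 = −3/4.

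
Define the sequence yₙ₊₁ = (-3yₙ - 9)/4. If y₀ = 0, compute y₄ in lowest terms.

y₁ = (-3·0 - 9)/4 = -9/4.
y₂ = (-3·(-9/4) - 9)/4 = -9/16.
y₃ = (-3·(-9/16) - 9)/4 = -117/64.
y₄ = (-3·(-117/64) - 9)/4 = -225/256.

-225/256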